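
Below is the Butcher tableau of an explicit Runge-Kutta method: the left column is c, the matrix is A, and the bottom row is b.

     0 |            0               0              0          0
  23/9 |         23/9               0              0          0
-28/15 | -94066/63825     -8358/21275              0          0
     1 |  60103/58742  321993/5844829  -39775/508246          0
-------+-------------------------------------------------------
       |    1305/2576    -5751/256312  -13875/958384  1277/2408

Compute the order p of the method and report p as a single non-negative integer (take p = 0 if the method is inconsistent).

4

b = (1305/2576, -5751/256312, -13875/958384, 1277/2408)
c = (0, 23/9, -28/15, 1)
Ac = (0, 0, -2786/2775, 1099/3831)
Σ b_i: 1305/2576·1 + (-5751/256312)·1 + (-13875/958384)·1 + 1277/2408·1 = 1 ✓
b·c: (-5751/256312)·23/9 + (-13875/958384)·(-28/15) + 1277/2408·1 = 1/2 ✓
b·c²: (-5751/256312)·529/81 + (-13875/958384)·784/225 + 1277/2408·1 = 1/3 ✓
b·Ac: (-13875/958384)·(-2786/2775) + 1277/2408·1099/3831 = 1/6 ✓
b·c³: (-5751/256312)·12167/729 + (-13875/958384)·(-21952/3375) + 1277/2408·1 = 1/4 ✓
b·(c∘Ac): (-13875/958384)·78008/41625 + 1277/2408·1099/3831 = 1/8 ✓
b·Ac²: (-13875/958384)·(-64078/24975) + 1277/2408·1001/11493 = 1/12 ✓
b·A²c: 1277/2408·301/3831 = 1/24 ✓; 4 stages ⇒ order 4.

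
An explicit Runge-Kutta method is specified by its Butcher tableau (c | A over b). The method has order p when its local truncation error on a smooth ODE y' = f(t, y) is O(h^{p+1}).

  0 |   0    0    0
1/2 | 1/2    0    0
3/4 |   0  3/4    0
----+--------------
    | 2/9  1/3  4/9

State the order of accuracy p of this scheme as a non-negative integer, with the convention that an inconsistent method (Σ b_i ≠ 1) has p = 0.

b = (2/9, 1/3, 4/9)
c = (0, 1/2, 3/4)
Ac = (0, 0, 3/8)
Σ b_i: 2/9·1 + 1/3·1 + 4/9·1 = 1 ✓
b·c: 1/3·1/2 + 4/9·3/4 = 1/2 ✓
b·c²: 1/3·1/4 + 4/9·9/16 = 1/3 ✓
b·Ac: 4/9·3/8 = 1/6 ✓; 3 stages ⇒ order 3.

3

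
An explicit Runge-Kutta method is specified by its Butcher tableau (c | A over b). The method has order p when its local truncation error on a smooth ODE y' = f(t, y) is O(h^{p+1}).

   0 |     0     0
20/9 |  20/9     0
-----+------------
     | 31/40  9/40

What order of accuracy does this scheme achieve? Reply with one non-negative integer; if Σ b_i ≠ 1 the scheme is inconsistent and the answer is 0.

2

b = (31/40, 9/40)
c = (0, 20/9)
Σ b_i: 31/40·1 + 9/40·1 = 1 ✓
b·c: 9/40·20/9 = 1/2 ✓; 2 stages ⇒ order 2.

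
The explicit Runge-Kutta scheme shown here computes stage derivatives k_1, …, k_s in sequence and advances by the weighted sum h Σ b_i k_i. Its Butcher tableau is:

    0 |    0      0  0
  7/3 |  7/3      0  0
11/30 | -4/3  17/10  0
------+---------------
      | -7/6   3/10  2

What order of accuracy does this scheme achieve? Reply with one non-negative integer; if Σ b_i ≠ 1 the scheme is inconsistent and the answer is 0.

0

b = (-7/6, 3/10, 2)
c = (0, 7/3, 11/30)
Ac = (0, 0, 119/30)
Σ b_i: (-7/6)·1 + 3/10·1 + 2·1 = 17/15 ≠ 1 ⇒ order 0.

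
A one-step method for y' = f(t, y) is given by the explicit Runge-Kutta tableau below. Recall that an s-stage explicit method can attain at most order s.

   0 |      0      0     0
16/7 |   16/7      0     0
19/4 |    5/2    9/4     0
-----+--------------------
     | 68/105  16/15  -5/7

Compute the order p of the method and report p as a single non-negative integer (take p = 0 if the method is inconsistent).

b = (68/105, 16/15, -5/7)
c = (0, 16/7, 19/4)
Ac = (0, 0, 36/7)
Σ b_i: 68/105·1 + 16/15·1 + (-5/7)·1 = 1 ✓
b·c: 16/15·16/7 + (-5/7)·19/4 = -401/420 ≠ 1/2 ⇒ order 1.

1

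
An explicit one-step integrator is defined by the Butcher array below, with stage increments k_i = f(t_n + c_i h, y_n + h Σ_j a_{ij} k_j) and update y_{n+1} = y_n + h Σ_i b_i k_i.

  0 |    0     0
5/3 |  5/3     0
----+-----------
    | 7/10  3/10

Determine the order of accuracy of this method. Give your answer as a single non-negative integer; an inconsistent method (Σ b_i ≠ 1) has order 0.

b = (7/10, 3/10)
c = (0, 5/3)
Σ b_i: 7/10·1 + 3/10·1 = 1 ✓
b·c: 3/10·5/3 = 1/2 ✓; 2 stages ⇒ order 2.

2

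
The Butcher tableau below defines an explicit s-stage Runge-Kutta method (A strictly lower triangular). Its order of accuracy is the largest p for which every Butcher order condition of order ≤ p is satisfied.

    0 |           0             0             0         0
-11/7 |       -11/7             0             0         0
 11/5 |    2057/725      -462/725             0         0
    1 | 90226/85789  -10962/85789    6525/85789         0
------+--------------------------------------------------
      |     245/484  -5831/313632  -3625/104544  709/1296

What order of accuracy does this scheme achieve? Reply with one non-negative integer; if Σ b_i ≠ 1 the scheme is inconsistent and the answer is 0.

4

b = (245/484, -5831/313632, -3625/104544, 709/1296)
c = (0, -11/7, 11/5, 1)
Ac = (0, 0, 726/725, 261/709)
Σ b_i: 245/484·1 + (-5831/313632)·1 + (-3625/104544)·1 + 709/1296·1 = 1 ✓
b·c: (-5831/313632)·(-11/7) + (-3625/104544)·11/5 + 709/1296·1 = 1/2 ✓
b·c²: (-5831/313632)·121/49 + (-3625/104544)·121/25 + 709/1296·1 = 1/3 ✓
b·Ac: (-3625/104544)·726/725 + 709/1296·261/709 = 1/6 ✓
b·c³: (-5831/313632)·(-1331/343) + (-3625/104544)·1331/125 + 709/1296·1 = 1/4 ✓
b·(c∘Ac): (-3625/104544)·7986/3625 + 709/1296·261/709 = 1/8 ✓
b·Ac²: (-3625/104544)·(-7986/5075) + 709/1296·261/4963 = 1/12 ✓
b·A²c: 709/1296·54/709 = 1/24 ✓; 4 stages ⇒ order 4.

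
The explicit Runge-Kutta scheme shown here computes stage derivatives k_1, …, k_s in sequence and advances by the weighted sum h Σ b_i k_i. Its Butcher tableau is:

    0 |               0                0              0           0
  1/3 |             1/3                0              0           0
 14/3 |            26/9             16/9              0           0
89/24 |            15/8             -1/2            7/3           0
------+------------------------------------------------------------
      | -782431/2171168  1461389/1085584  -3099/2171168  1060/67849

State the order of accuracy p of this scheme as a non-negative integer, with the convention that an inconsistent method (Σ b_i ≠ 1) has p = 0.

3

b = (-782431/2171168, 1461389/1085584, -3099/2171168, 1060/67849)
c = (0, 1/3, 14/3, 89/24)
Ac = (0, 0, 16/27, 193/18)
Σ b_i: (-782431/2171168)·1 + 1461389/1085584·1 + (-3099/2171168)·1 + 1060/67849·1 = 1 ✓
b·c: 1461389/1085584·1/3 + (-3099/2171168)·14/3 + 1060/67849·89/24 = 1/2 ✓
b·c²: 1461389/1085584·1/9 + (-3099/2171168)·196/9 + 1060/67849·7921/576 = 1/3 ✓
b·Ac: (-3099/2171168)·16/27 + 1060/67849·193/18 = 1/6 ✓
b·c³: 1461389/1085584·1/27 + (-3099/2171168)·2744/27 + 1060/67849·704969/13824 = 54831091/78162048 ≠ 1/4 ⇒ order 3.
b·(c∘Ac): (-3099/2171168)·224/81 + 1060/67849·17177/432 = 4522981/7327692 ≠ 1/8
b·Ac²: (-3099/2171168)·16/81 + 1060/67849·2741/54 = 2904427/3663846 ≠ 1/12
b·A²c: 1060/67849·112/81 = 118720/5495769 ≠ 1/24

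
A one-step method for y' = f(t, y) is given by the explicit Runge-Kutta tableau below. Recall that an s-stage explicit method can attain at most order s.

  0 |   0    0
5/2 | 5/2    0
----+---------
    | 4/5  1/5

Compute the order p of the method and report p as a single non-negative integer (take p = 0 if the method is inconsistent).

2

b = (4/5, 1/5)
c = (0, 5/2)
Σ b_i: 4/5·1 + 1/5·1 = 1 ✓
b·c: 1/5·5/2 = 1/2 ✓; 2 stages ⇒ order 2.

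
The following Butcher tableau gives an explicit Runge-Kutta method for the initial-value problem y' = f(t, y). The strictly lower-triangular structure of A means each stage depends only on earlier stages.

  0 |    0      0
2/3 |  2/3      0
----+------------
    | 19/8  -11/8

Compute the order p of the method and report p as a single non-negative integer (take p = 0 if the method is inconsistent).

1

b = (19/8, -11/8)
c = (0, 2/3)
Σ b_i: 19/8·1 + (-11/8)·1 = 1 ✓
b·c: (-11/8)·2/3 = -11/12 ≠ 1/2 ⇒ order 1.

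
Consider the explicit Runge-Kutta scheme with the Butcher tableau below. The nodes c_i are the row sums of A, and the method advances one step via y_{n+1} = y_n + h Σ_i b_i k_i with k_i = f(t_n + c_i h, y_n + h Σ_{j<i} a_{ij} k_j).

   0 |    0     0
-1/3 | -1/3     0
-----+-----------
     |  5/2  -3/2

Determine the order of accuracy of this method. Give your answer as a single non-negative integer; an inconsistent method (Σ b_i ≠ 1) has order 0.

b = (5/2, -3/2)
c = (0, -1/3)
Σ b_i: 5/2·1 + (-3/2)·1 = 1 ✓
b·c: (-3/2)·(-1/3) = 1/2 ✓; 2 stages ⇒ order 2.

2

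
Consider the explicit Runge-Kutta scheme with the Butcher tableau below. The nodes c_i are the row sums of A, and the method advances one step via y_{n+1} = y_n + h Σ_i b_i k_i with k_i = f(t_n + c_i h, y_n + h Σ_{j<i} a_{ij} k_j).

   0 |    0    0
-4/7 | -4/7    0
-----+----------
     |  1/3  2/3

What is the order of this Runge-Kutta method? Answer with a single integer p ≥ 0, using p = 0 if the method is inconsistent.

1

b = (1/3, 2/3)
c = (0, -4/7)
Σ b_i: 1/3·1 + 2/3·1 = 1 ✓
b·c: 2/3·(-4/7) = -8/21 ≠ 1/2 ⇒ order 1.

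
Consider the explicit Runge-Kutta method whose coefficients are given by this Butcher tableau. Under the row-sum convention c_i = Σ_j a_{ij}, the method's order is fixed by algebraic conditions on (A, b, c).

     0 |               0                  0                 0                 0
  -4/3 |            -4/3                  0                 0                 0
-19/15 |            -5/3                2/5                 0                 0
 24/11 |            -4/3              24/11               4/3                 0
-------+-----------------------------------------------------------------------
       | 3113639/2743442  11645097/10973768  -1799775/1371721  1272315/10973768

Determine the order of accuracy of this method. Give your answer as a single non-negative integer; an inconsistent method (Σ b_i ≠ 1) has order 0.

b = (3113639/2743442, 11645097/10973768, -1799775/1371721, 1272315/10973768)
c = (0, -4/3, -19/15, 24/11)
Ac = (0, 0, -8/15, -2276/495)
Σ b_i: 3113639/2743442·1 + 11645097/10973768·1 + (-1799775/1371721)·1 + 1272315/10973768·1 = 1 ✓
b·c: 11645097/10973768·(-4/3) + (-1799775/1371721)·(-19/15) + 1272315/10973768·24/11 = 1/2 ✓
b·c²: 11645097/10973768·16/9 + (-1799775/1371721)·361/225 + 1272315/10973768·576/121 = 1/3 ✓
b·Ac: (-1799775/1371721)·(-8/15) + 1272315/10973768·(-2276/495) = 1/6 ✓
b·c³: 11645097/10973768·(-64/27) + (-1799775/1371721)·(-6859/3375) + 1272315/10973768·13824/1331 = 920248493/679001895 ≠ 1/4 ⇒ order 3.
b·(c∘Ac): (-1799775/1371721)·152/225 + 1272315/10973768·(-18208/1815) = -2811324/1371721 ≠ 1/8
b·Ac²: (-1799775/1371721)·32/45 + 1272315/10973768·44684/7425 = -29046019/123454890 ≠ 1/12
b·A²c: 1272315/10973768·(-32/45) = -339284/4115163 ≠ 1/24

3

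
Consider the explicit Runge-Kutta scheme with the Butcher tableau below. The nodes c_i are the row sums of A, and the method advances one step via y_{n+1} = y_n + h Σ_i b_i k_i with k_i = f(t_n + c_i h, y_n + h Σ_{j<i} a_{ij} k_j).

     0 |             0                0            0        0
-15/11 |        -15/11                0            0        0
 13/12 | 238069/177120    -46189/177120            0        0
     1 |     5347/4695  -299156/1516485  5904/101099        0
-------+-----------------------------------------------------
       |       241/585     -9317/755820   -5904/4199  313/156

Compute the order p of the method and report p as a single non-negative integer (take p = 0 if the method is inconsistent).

b = (241/585, -9317/755820, -5904/4199, 313/156)
c = (0, -15/11, 13/12, 1)
Ac = (0, 0, 4199/11808, 104/313)
Σ b_i: 241/585·1 + (-9317/755820)·1 + (-5904/4199)·1 + 313/156·1 = 1 ✓
b·c: (-9317/755820)·(-15/11) + (-5904/4199)·13/12 + 313/156·1 = 1/2 ✓
b·c²: (-9317/755820)·225/121 + (-5904/4199)·169/144 + 313/156·1 = 1/3 ✓
b·Ac: (-5904/4199)·4199/11808 + 313/156·104/313 = 1/6 ✓
b·c³: (-9317/755820)·(-3375/1331) + (-5904/4199)·2197/1728 + 313/156·1 = 1/4 ✓
b·(c∘Ac): (-5904/4199)·54587/141696 + 313/156·104/313 = 1/8 ✓
b·Ac²: (-5904/4199)·(-20995/43296) + 313/156·(-1027/3443) = 1/12 ✓
b·A²c: 313/156·13/626 = 1/24 ✓; 4 stages ⇒ order 4.

4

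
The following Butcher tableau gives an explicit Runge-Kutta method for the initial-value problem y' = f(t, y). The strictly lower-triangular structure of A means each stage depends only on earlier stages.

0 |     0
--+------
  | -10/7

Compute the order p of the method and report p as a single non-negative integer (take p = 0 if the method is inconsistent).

b = (-10/7)
c = (0)
Σ b_i: (-10/7)·1 = -10/7 ≠ 1 ⇒ order 0.

0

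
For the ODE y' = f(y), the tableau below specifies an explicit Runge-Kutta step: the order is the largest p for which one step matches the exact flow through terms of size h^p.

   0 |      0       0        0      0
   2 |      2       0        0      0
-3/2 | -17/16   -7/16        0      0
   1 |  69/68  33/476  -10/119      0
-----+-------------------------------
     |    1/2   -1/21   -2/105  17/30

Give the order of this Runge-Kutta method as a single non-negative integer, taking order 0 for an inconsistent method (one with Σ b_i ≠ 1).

b = (1/2, -1/21, -2/105, 17/30)
c = (0, 2, -3/2, 1)
Ac = (0, 0, -7/8, 9/34)
Σ b_i: 1/2·1 + (-1/21)·1 + (-2/105)·1 + 17/30·1 = 1 ✓
b·c: (-1/21)·2 + (-2/105)·(-3/2) + 17/30·1 = 1/2 ✓
b·c²: (-1/21)·4 + (-2/105)·9/4 + 17/30·1 = 1/3 ✓
b·Ac: (-2/105)·(-7/8) + 17/30·9/34 = 1/6 ✓
b·c³: (-1/21)·8 + (-2/105)·(-27/8) + 17/30·1 = 1/4 ✓
b·(c∘Ac): (-2/105)·21/16 + 17/30·9/34 = 1/8 ✓
b·Ac²: (-2/105)·(-7/4) + 17/30·3/34 = 1/12 ✓
b·A²c: 17/30·5/68 = 1/24 ✓; 4 stages ⇒ order 4.

4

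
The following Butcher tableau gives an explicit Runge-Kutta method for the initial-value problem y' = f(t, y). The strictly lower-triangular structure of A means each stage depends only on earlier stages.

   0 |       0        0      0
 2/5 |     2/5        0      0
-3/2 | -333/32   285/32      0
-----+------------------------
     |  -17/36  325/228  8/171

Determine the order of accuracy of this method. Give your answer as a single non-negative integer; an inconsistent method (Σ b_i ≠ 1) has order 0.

b = (-17/36, 325/228, 8/171)
c = (0, 2/5, -3/2)
Ac = (0, 0, 57/16)
Σ b_i: (-17/36)·1 + 325/228·1 + 8/171·1 = 1 ✓
b·c: 325/228·2/5 + 8/171·(-3/2) = 1/2 ✓
b·c²: 325/228·4/25 + 8/171·9/4 = 1/3 ✓
b·Ac: 8/171·57/16 = 1/6 ✓; 3 stages ⇒ order 3.

3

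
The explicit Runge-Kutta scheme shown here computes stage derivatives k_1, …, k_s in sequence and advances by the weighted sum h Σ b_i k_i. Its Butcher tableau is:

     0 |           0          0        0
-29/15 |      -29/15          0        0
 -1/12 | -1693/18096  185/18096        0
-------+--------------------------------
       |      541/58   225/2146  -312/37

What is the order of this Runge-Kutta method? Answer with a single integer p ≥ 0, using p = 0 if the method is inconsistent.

3

b = (541/58, 225/2146, -312/37)
c = (0, -29/15, -1/12)
Ac = (0, 0, -37/1872)
Σ b_i: 541/58·1 + 225/2146·1 + (-312/37)·1 = 1 ✓
b·c: 225/2146·(-29/15) + (-312/37)·(-1/12) = 1/2 ✓
b·c²: 225/2146·841/225 + (-312/37)·1/144 = 1/3 ✓
b·Ac: (-312/37)·(-37/1872) = 1/6 ✓; 3 stages ⇒ order 3.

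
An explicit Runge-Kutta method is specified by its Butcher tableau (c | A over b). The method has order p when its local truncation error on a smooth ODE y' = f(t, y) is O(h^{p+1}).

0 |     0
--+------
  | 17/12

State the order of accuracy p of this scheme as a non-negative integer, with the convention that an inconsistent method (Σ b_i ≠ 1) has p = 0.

0

b = (17/12)
c = (0)
Σ b_i: 17/12·1 = 17/12 ≠ 1 ⇒ order 0.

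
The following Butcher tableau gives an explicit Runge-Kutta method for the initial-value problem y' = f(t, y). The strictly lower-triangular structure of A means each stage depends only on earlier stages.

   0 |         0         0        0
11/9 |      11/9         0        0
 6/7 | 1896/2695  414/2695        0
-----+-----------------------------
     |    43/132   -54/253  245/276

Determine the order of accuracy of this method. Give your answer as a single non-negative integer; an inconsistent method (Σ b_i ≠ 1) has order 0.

b = (43/132, -54/253, 245/276)
c = (0, 11/9, 6/7)
Ac = (0, 0, 46/245)
Σ b_i: 43/132·1 + (-54/253)·1 + 245/276·1 = 1 ✓
b·c: (-54/253)·11/9 + 245/276·6/7 = 1/2 ✓
b·c²: (-54/253)·121/81 + 245/276·36/49 = 1/3 ✓
b·Ac: 245/276·46/245 = 1/6 ✓; 3 stages ⇒ order 3.

3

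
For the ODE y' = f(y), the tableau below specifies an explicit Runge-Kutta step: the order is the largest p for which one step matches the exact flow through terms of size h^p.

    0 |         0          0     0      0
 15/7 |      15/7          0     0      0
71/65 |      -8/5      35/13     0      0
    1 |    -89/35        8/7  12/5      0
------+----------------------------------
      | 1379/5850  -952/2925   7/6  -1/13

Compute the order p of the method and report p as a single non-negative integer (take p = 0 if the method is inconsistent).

b = (1379/5850, -952/2925, 7/6, -1/13)
c = (0, 15/7, 71/65, 1)
Ac = (0, 0, 75/13, 80748/15925)
Σ b_i: 1379/5850·1 + (-952/2925)·1 + 7/6·1 + (-1/13)·1 = 1 ✓
b·c: (-952/2925)·15/7 + 7/6·71/65 + (-1/13)·1 = 1/2 ✓
b·c²: (-952/2925)·225/49 + 7/6·5041/4225 + (-1/13)·1 = -31841/177450 ≠ 1/3 ⇒ order 2.
b·Ac: 7/6·75/13 + (-1/13)·80748/15925 = 2625379/414050 ≠ 1/6

2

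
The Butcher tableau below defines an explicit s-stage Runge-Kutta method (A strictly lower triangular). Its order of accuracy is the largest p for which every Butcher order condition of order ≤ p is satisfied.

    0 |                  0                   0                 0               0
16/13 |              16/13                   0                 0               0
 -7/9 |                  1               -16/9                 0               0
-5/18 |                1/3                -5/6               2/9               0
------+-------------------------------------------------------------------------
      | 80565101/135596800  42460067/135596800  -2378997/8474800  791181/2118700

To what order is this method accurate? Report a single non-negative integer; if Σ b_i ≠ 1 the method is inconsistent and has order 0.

b = (80565101/135596800, 42460067/135596800, -2378997/8474800, 791181/2118700)
c = (0, 16/13, -7/9, -5/18)
Ac = (0, 0, -256/117, -1262/1053)
Σ b_i: 80565101/135596800·1 + 42460067/135596800·1 + (-2378997/8474800)·1 + 791181/2118700·1 = 1 ✓
b·c: 42460067/135596800·16/13 + (-2378997/8474800)·(-7/9) + 791181/2118700·(-5/18) = 1/2 ✓
b·c²: 42460067/135596800·256/169 + (-2378997/8474800)·49/81 + 791181/2118700·25/324 = 1/3 ✓
b·Ac: (-2378997/8474800)·(-256/117) + 791181/2118700·(-1262/1053) = 1/6 ✓
b·c³: 42460067/135596800·4096/2197 + (-2378997/8474800)·(-343/729) + 791181/2118700·(-125/5832) = 842267951/1189861920 ≠ 1/4 ⇒ order 3.
b·(c∘Ac): (-2378997/8474800)·1792/1053 + 791181/2118700·3155/9477 = -262812587/743663700 ≠ 1/8
b·Ac²: (-2378997/8474800)·(-4096/1521) + 791181/2118700·(-138958/123201) = 24895327/74366370 ≠ 1/12
b·A²c: 791181/2118700·(-512/1053) = -3750784/20657325 ≠ 1/24

3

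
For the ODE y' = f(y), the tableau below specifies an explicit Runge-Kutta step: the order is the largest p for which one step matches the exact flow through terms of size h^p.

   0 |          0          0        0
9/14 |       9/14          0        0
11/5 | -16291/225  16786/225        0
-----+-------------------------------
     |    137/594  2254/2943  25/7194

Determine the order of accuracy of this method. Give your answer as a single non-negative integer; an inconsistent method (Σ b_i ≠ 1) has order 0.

b = (137/594, 2254/2943, 25/7194)
c = (0, 9/14, 11/5)
Ac = (0, 0, 1199/25)
Σ b_i: 137/594·1 + 2254/2943·1 + 25/7194·1 = 1 ✓
b·c: 2254/2943·9/14 + 25/7194·11/5 = 1/2 ✓
b·c²: 2254/2943·81/196 + 25/7194·121/25 = 1/3 ✓
b·Ac: 25/7194·1199/25 = 1/6 ✓; 3 stages ⇒ order 3.

3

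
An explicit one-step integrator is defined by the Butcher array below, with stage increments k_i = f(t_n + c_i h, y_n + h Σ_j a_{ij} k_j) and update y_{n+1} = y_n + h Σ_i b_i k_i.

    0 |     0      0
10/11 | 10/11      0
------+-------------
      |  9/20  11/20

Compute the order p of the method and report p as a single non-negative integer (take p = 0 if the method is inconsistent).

b = (9/20, 11/20)
c = (0, 10/11)
Σ b_i: 9/20·1 + 11/20·1 = 1 ✓
b·c: 11/20·10/11 = 1/2 ✓; 2 stages ⇒ order 2.

2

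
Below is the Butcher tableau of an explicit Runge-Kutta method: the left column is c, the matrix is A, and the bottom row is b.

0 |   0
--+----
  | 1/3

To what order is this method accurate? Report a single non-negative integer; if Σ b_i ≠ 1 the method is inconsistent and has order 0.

0

b = (1/3)
c = (0)
Σ b_i: 1/3·1 = 1/3 ≠ 1 ⇒ order 0.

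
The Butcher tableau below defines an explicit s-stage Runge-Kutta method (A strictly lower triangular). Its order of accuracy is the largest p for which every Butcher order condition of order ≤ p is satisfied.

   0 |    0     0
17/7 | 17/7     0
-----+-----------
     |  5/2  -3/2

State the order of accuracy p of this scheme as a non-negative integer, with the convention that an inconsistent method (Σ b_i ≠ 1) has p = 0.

b = (5/2, -3/2)
c = (0, 17/7)
Σ b_i: 5/2·1 + (-3/2)·1 = 1 ✓
b·c: (-3/2)·17/7 = -51/14 ≠ 1/2 ⇒ order 1.

1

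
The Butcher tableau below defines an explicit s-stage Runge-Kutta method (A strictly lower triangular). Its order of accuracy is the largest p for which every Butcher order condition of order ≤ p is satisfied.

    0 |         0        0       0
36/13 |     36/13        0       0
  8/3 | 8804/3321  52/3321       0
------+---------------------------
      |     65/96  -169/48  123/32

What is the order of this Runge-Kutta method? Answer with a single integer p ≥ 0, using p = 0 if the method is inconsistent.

3

b = (65/96, -169/48, 123/32)
c = (0, 36/13, 8/3)
Ac = (0, 0, 16/369)
Σ b_i: 65/96·1 + (-169/48)·1 + 123/32·1 = 1 ✓
b·c: (-169/48)·36/13 + 123/32·8/3 = 1/2 ✓
b·c²: (-169/48)·1296/169 + 123/32·64/9 = 1/3 ✓
b·Ac: 123/32·16/369 = 1/6 ✓; 3 stages ⇒ order 3.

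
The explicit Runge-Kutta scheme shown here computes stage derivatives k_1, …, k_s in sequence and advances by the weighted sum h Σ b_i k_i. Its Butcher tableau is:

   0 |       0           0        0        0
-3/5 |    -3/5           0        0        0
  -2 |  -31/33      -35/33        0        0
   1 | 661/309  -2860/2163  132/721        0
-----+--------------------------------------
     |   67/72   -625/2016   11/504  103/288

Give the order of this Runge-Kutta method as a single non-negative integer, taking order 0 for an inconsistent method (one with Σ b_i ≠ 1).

b = (67/72, -625/2016, 11/504, 103/288)
c = (0, -3/5, -2, 1)
Ac = (0, 0, 7/11, 44/103)
Σ b_i: 67/72·1 + (-625/2016)·1 + 11/504·1 + 103/288·1 = 1 ✓
b·c: (-625/2016)·(-3/5) + 11/504·(-2) + 103/288·1 = 1/2 ✓
b·c²: (-625/2016)·9/25 + 11/504·4 + 103/288·1 = 1/3 ✓
b·Ac: 11/504·7/11 + 103/288·44/103 = 1/6 ✓
b·c³: (-625/2016)·(-27/125) + 11/504·(-8) + 103/288·1 = 1/4 ✓
b·(c∘Ac): 11/504·(-14/11) + 103/288·44/103 = 1/8 ✓
b·Ac²: 11/504·(-21/55) + 103/288·132/515 = 1/12 ✓
b·A²c: 103/288·12/103 = 1/24 ✓; 4 stages ⇒ order 4.

4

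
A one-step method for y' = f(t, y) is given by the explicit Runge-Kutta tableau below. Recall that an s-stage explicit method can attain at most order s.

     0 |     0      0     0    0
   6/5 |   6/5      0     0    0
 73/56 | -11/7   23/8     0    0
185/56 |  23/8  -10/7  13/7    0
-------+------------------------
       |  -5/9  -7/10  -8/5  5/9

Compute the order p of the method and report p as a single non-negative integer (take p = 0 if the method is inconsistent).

b = (-5/9, -7/10, -8/5, 5/9)
c = (0, 6/5, 73/56, 185/56)
Ac = (0, 0, 69/20, 277/392)
Σ b_i: (-5/9)·1 + (-7/10)·1 + (-8/5)·1 + 5/9·1 = -23/10 ≠ 1 ⇒ order 0.

0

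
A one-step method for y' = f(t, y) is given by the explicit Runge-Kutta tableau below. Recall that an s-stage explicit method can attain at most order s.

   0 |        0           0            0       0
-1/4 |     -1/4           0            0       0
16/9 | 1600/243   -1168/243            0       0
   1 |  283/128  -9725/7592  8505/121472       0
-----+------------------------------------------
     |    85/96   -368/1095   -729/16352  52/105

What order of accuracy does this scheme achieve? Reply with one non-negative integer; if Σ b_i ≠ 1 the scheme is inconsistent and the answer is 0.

4

b = (85/96, -368/1095, -729/16352, 52/105)
c = (0, -1/4, 16/9, 1)
Ac = (0, 0, 292/243, 185/416)
Σ b_i: 85/96·1 + (-368/1095)·1 + (-729/16352)·1 + 52/105·1 = 1 ✓
b·c: (-368/1095)·(-1/4) + (-729/16352)·16/9 + 52/105·1 = 1/2 ✓
b·c²: (-368/1095)·1/16 + (-729/16352)·256/81 + 52/105·1 = 1/3 ✓
b·Ac: (-729/16352)·292/243 + 52/105·185/416 = 1/6 ✓
b·c³: (-368/1095)·(-1/64) + (-729/16352)·4096/729 + 52/105·1 = 1/4 ✓
b·(c∘Ac): (-729/16352)·4672/2187 + 52/105·185/416 = 1/8 ✓
b·Ac²: (-729/16352)·(-73/243) + 52/105·235/1664 = 1/12 ✓
b·A²c: 52/105·35/416 = 1/24 ✓; 4 stages ⇒ order 4.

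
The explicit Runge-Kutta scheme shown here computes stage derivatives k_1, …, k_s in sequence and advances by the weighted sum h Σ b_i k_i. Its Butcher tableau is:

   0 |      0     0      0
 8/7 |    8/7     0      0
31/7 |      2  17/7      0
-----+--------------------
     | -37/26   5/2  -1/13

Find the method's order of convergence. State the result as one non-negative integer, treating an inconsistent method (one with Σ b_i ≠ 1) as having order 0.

1

b = (-37/26, 5/2, -1/13)
c = (0, 8/7, 31/7)
Ac = (0, 0, 136/49)
Σ b_i: (-37/26)·1 + 5/2·1 + (-1/13)·1 = 1 ✓
b·c: 5/2·8/7 + (-1/13)·31/7 = 229/91 ≠ 1/2 ⇒ order 1.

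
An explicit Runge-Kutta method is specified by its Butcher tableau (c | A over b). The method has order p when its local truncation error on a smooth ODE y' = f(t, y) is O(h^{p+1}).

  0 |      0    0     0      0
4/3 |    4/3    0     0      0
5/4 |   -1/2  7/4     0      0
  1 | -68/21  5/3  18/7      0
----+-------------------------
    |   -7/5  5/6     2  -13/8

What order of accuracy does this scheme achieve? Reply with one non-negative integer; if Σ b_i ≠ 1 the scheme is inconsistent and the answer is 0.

b = (-7/5, 5/6, 2, -13/8)
c = (0, 4/3, 5/4, 1)
Ac = (0, 0, 7/3, 685/126)
Σ b_i: (-7/5)·1 + 5/6·1 + 2·1 + (-13/8)·1 = -23/120 ≠ 1 ⇒ order 0.

0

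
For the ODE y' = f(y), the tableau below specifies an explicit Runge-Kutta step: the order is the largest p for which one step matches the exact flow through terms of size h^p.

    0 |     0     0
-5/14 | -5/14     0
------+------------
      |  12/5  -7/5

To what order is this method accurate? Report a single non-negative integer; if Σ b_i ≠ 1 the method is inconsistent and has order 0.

2

b = (12/5, -7/5)
c = (0, -5/14)
Σ b_i: 12/5·1 + (-7/5)·1 = 1 ✓
b·c: (-7/5)·(-5/14) = 1/2 ✓; 2 stages ⇒ order 2.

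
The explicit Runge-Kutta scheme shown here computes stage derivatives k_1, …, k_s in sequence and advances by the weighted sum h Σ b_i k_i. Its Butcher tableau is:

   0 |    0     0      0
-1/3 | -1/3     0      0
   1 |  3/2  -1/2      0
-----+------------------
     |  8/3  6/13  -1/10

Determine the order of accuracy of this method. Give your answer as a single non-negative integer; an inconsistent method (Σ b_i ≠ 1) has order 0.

b = (8/3, 6/13, -1/10)
c = (0, -1/3, 1)
Ac = (0, 0, 1/6)
Σ b_i: 8/3·1 + 6/13·1 + (-1/10)·1 = 1181/390 ≠ 1 ⇒ order 0.

0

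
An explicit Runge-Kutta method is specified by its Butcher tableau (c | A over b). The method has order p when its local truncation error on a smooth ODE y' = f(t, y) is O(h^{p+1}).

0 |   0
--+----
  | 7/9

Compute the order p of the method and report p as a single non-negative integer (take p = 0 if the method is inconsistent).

0

b = (7/9)
c = (0)
Σ b_i: 7/9·1 = 7/9 ≠ 1 ⇒ order 0.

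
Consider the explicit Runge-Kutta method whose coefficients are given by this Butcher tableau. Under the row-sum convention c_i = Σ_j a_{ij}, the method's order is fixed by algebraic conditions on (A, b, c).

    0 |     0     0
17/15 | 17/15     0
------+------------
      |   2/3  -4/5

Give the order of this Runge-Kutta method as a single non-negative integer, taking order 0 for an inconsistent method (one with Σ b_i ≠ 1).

b = (2/3, -4/5)
c = (0, 17/15)
Σ b_i: 2/3·1 + (-4/5)·1 = -2/15 ≠ 1 ⇒ order 0.

0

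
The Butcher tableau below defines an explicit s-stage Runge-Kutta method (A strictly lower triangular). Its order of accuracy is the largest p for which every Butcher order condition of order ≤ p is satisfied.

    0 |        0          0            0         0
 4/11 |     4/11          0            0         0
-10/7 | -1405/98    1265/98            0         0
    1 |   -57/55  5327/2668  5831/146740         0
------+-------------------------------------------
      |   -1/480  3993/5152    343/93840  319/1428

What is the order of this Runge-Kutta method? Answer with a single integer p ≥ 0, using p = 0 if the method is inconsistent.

b = (-1/480, 3993/5152, 343/93840, 319/1428)
c = (0, 4/11, -10/7, 1)
Ac = (0, 0, 230/49, 427/638)
Σ b_i: (-1/480)·1 + 3993/5152·1 + 343/93840·1 + 319/1428·1 = 1 ✓
b·c: 3993/5152·4/11 + 343/93840·(-10/7) + 319/1428·1 = 1/2 ✓
b·c²: 3993/5152·16/121 + 343/93840·100/49 + 319/1428·1 = 1/3 ✓
b·Ac: 343/93840·230/49 + 319/1428·427/638 = 1/6 ✓
b·c³: 3993/5152·64/1331 + 343/93840·(-1000/343) + 319/1428·1 = 1/4 ✓
b·(c∘Ac): 343/93840·(-2300/343) + 319/1428·427/638 = 1/8 ✓
b·Ac²: 343/93840·920/539 + 319/1428·1211/3509 = 1/12 ✓
b·A²c: 319/1428·119/638 = 1/24 ✓; 4 stages ⇒ order 4.

4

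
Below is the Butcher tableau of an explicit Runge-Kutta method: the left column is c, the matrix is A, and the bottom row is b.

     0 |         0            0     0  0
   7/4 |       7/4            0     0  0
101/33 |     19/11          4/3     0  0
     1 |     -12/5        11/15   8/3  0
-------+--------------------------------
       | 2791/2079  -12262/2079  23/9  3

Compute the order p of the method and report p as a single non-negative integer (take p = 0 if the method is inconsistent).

b = (2791/2079, -12262/2079, 23/9, 3)
c = (0, 7/4, 101/33, 1)
Ac = (0, 0, 7/3, 18701/1980)
Σ b_i: 2791/2079·1 + (-12262/2079)·1 + 23/9·1 + 3·1 = 1 ✓
b·c: (-12262/2079)·7/4 + 23/9·101/33 + 3·1 = 1/2 ✓
b·c²: (-12262/2079)·49/16 + 23/9·10201/1089 + 3·1 = 695947/78408 ≠ 1/3 ⇒ order 2.
b·Ac: 23/9·7/3 + 3·18701/1980 = 203729/5940 ≠ 1/6

2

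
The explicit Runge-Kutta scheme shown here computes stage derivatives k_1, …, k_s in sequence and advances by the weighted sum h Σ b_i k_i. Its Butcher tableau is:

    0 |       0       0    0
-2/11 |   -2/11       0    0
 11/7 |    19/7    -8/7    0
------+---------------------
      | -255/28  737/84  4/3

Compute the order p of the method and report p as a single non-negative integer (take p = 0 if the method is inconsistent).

2

b = (-255/28, 737/84, 4/3)
c = (0, -2/11, 11/7)
Ac = (0, 0, 16/77)
Σ b_i: (-255/28)·1 + 737/84·1 + 4/3·1 = 1 ✓
b·c: 737/84·(-2/11) + 4/3·11/7 = 1/2 ✓
b·c²: 737/84·4/121 + 4/3·121/49 = 1931/539 ≠ 1/3 ⇒ order 2.
b·Ac: 4/3·16/77 = 64/231 ≠ 1/6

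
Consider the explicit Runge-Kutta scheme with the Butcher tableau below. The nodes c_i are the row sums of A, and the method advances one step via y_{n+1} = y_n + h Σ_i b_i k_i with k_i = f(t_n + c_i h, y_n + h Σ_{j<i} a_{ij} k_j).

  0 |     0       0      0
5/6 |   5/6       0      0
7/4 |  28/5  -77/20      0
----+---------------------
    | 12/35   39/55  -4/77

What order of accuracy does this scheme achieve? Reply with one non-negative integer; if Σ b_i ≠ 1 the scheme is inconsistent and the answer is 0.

b = (12/35, 39/55, -4/77)
c = (0, 5/6, 7/4)
Ac = (0, 0, -77/24)
Σ b_i: 12/35·1 + 39/55·1 + (-4/77)·1 = 1 ✓
b·c: 39/55·5/6 + (-4/77)·7/4 = 1/2 ✓
b·c²: 39/55·25/36 + (-4/77)·49/16 = 1/3 ✓
b·Ac: (-4/77)·(-77/24) = 1/6 ✓; 3 stages ⇒ order 3.

3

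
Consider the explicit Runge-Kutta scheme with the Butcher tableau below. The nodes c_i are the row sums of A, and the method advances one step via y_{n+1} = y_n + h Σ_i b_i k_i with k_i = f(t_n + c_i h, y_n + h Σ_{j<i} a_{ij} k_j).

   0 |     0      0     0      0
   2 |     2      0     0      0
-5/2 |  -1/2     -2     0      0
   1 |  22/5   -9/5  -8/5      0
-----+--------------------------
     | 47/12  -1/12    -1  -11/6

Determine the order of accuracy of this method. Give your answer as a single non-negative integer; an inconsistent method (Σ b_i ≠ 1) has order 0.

b = (47/12, -1/12, -1, -11/6)
c = (0, 2, -5/2, 1)
Ac = (0, 0, -4, 2/5)
Σ b_i: 47/12·1 + (-1/12)·1 + (-1)·1 + (-11/6)·1 = 1 ✓
b·c: (-1/12)·2 + (-1)·(-5/2) + (-11/6)·1 = 1/2 ✓
b·c²: (-1/12)·4 + (-1)·25/4 + (-11/6)·1 = -101/12 ≠ 1/3 ⇒ order 2.
b·Ac: (-1)·(-4) + (-11/6)·2/5 = 49/15 ≠ 1/6

2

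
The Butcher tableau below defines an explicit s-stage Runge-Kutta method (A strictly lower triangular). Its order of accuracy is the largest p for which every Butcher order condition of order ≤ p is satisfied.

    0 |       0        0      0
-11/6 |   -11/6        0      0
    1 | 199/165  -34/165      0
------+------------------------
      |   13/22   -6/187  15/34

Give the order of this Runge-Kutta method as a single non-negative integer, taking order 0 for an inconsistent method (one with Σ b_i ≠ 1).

3

b = (13/22, -6/187, 15/34)
c = (0, -11/6, 1)
Ac = (0, 0, 17/45)
Σ b_i: 13/22·1 + (-6/187)·1 + 15/34·1 = 1 ✓
b·c: (-6/187)·(-11/6) + 15/34·1 = 1/2 ✓
b·c²: (-6/187)·121/36 + 15/34·1 = 1/3 ✓
b·Ac: 15/34·17/45 = 1/6 ✓; 3 stages ⇒ order 3.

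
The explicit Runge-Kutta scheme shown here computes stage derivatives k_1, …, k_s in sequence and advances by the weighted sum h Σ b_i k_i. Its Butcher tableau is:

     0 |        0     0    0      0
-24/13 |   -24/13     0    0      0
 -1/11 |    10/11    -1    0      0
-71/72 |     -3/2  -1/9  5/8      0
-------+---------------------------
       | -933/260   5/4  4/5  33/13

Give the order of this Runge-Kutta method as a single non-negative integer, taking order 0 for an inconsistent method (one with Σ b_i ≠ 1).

1

b = (-933/260, 5/4, 4/5, 33/13)
c = (0, -24/13, -1/11, -71/72)
Ac = (0, 0, 24/13, 509/3432)
Σ b_i: (-933/260)·1 + 5/4·1 + 4/5·1 + 33/13·1 = 1 ✓
b·c: 5/4·(-24/13) + 4/5·(-1/11) + 33/13·(-71/72) = -83803/17160 ≠ 1/2 ⇒ order 1.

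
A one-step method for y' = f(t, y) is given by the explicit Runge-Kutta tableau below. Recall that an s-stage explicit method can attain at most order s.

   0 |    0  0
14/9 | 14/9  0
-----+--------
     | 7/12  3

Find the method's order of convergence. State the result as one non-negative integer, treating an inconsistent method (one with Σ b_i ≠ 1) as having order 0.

0

b = (7/12, 3)
c = (0, 14/9)
Σ b_i: 7/12·1 + 3·1 = 43/12 ≠ 1 ⇒ order 0.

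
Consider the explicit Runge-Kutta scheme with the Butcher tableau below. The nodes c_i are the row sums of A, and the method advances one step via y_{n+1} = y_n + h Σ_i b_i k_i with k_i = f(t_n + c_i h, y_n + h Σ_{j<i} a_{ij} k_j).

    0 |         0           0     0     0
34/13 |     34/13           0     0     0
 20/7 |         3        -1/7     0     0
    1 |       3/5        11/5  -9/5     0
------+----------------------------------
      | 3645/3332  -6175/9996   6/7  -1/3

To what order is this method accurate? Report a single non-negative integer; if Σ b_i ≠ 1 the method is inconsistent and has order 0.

2

b = (3645/3332, -6175/9996, 6/7, -1/3)
c = (0, 34/13, 20/7, 1)
Ac = (0, 0, -34/91, 278/455)
Σ b_i: 3645/3332·1 + (-6175/9996)·1 + 6/7·1 + (-1/3)·1 = 1 ✓
b·c: (-6175/9996)·34/13 + 6/7·20/7 + (-1/3)·1 = 1/2 ✓
b·c²: (-6175/9996)·1156/169 + 6/7·400/49 + (-1/3)·1 = 10872/4459 ≠ 1/3 ⇒ order 2.
b·Ac: 6/7·(-34/91) + (-1/3)·278/455 = -5006/9555 ≠ 1/6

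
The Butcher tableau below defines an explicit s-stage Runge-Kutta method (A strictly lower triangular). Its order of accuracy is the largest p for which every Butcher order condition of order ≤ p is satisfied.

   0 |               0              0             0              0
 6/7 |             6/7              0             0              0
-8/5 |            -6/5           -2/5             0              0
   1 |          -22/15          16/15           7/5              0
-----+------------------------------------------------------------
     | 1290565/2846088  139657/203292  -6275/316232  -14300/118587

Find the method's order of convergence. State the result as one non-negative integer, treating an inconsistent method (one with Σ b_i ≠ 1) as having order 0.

3

b = (1290565/2846088, 139657/203292, -6275/316232, -14300/118587)
c = (0, 6/7, -8/5, 1)
Ac = (0, 0, -12/35, -232/175)
Σ b_i: 1290565/2846088·1 + 139657/203292·1 + (-6275/316232)·1 + (-14300/118587)·1 = 1 ✓
b·c: 139657/203292·6/7 + (-6275/316232)·(-8/5) + (-14300/118587)·1 = 1/2 ✓
b·c²: 139657/203292·36/49 + (-6275/316232)·64/25 + (-14300/118587)·1 = 1/3 ✓
b·Ac: (-6275/316232)·(-12/35) + (-14300/118587)·(-232/175) = 1/6 ✓
b·c³: 139657/203292·216/343 + (-6275/316232)·(-512/125) + (-14300/118587)·1 = 1632434/4150545 ≠ 1/4 ⇒ order 3.
b·(c∘Ac): (-6275/316232)·96/175 + (-14300/118587)·(-232/175) = 123668/830109 ≠ 1/8
b·Ac²: (-6275/316232)·(-72/245) + (-14300/118587)·26752/6125 = -308831/592935 ≠ 1/12
b·A²c: (-14300/118587)·(-12/25) = 2288/39529 ≠ 1/24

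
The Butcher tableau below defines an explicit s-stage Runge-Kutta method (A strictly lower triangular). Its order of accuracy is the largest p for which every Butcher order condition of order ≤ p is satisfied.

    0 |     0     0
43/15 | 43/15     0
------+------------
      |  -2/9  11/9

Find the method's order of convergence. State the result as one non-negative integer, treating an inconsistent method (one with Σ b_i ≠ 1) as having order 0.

1

b = (-2/9, 11/9)
c = (0, 43/15)
Σ b_i: (-2/9)·1 + 11/9·1 = 1 ✓
b·c: 11/9·43/15 = 473/135 ≠ 1/2 ⇒ order 1.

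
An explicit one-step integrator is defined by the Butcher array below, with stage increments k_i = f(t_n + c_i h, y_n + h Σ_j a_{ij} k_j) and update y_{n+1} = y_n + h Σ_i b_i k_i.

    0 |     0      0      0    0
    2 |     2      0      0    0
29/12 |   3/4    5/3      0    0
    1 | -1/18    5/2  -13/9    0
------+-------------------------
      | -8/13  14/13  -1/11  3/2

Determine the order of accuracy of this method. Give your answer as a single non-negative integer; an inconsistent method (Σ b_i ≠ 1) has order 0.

0

b = (-8/13, 14/13, -1/11, 3/2)
c = (0, 2, 29/12, 1)
Ac = (0, 0, 10/3, 163/108)
Σ b_i: (-8/13)·1 + 14/13·1 + (-1/11)·1 + 3/2·1 = 535/286 ≠ 1 ⇒ order 0.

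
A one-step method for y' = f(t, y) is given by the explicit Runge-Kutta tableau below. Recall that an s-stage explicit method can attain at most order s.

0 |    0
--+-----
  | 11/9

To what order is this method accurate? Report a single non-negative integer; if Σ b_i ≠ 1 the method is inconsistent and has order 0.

b = (11/9)
c = (0)
Σ b_i: 11/9·1 = 11/9 ≠ 1 ⇒ order 0.

0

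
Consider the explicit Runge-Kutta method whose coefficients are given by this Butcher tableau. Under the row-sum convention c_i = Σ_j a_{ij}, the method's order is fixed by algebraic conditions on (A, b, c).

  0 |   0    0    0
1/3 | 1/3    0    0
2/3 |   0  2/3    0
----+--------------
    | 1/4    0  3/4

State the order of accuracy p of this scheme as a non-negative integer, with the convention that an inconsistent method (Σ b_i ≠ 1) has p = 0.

b = (1/4, 0, 3/4)
c = (0, 1/3, 2/3)
Ac = (0, 0, 2/9)
Σ b_i: 1/4·1 + 3/4·1 = 1 ✓
b·c: 3/4·2/3 = 1/2 ✓
b·c²: 3/4·4/9 = 1/3 ✓
b·Ac: 3/4·2/9 = 1/6 ✓; 3 stages ⇒ order 3.

3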